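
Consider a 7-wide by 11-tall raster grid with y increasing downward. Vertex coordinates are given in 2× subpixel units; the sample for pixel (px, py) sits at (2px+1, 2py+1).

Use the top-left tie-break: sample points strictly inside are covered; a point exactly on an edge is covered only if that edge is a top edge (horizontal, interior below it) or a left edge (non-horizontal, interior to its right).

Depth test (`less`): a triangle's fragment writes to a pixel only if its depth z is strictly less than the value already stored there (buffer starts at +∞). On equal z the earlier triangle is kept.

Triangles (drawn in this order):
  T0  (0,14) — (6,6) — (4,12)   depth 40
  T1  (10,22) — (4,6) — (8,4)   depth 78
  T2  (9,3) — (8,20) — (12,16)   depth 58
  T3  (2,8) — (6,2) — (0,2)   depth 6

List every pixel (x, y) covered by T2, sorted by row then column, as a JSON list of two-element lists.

T0:
  2·area = 20
  edge (0, 14)→(6, 6): d=(6,-8) top-left  bias=+0
  edge (6, 6)→(4, 12): d=(-2,6) right/bottom  bias=-1
  edge (4, 12)→(0, 14): d=(-4,2) right/bottom  bias=-1
    (3,1)@(7, 3): e=[-10,0,30] → .  [on edge]
    (2,4)@(5, 9): e=[10,0,10] → .  [on edge]
    (1,5)@(3, 11): e=[6,8,6] → X
    (2,5)@(5, 11): e=[22,-4,2] → .
    (0,6)@(1, 13): e=[2,16,2] → X
    (1,6)@(3, 13): e=[18,4,-2] → .
    (0,7)@(1, 15): e=[14,12,-6] → .
    (1,7)@(3, 15): e=[30,0,-10] → .  [on edge]
    (0,10)@(1, 21): e=[50,0,-30] → .  [on edge]
  covered (2 px):
    . . . . . . .
    . . . . . . .
    . . . . . . .
    . . . . . . .
    . . . . . . .
    . X . . . . .
    X . . . . . .
    . . . . . . .
    . . . . . . .
    . . . . . . .
    . . . . . . .
T1:
  2·area = 76
  edge (10, 22)→(4, 6): d=(-6,-16) top-left  bias=+0
  edge (4, 6)→(8, 4): d=(4,-2) top-left  bias=+0
  edge (8, 4)→(10, 22): d=(2,18) right/bottom  bias=-1
    (3,2)@(7, 5): e=[54,2,20] → X
    (4,2)@(9, 5): e=[86,6,-16] → .
    (2,3)@(5, 7): e=[10,6,60] → X
    (4,3)@(9, 7): e=[74,14,-12] → .
    (2,4)@(5, 9): e=[-2,14,64] → .
    (3,4)@(7, 9): e=[30,18,28] → X
    (4,4)@(9, 9): e=[62,22,-8] → .
    (3,5)@(7, 11): e=[18,26,32] → X
    (4,5)@(9, 11): e=[50,30,-4] → .
    (3,6)@(7, 13): e=[6,34,36] → X
    (4,6)@(9, 13): e=[38,38,0] → .  [on edge]
    (3,7)@(7, 15): e=[-6,42,40] → .
  covered (9 px):
    . . . . . . .
    . . . . . . .
    . . . X . . .
    . . X X . . .
    . . . X . . .
    . . . X . . .
    . . . X . . .
    . . . . X . .
    . . . . X . .
    . . . . X . .
    . . . . . . .
T2:
  2·area = 64  (B↔C swapped to make it positive)
  edge (9, 3)→(12, 16): d=(3,13) right/bottom  bias=-1
  edge (12, 16)→(8, 20): d=(-4,4) right/bottom  bias=-1
  edge (8, 20)→(9, 3): d=(1,-17) top-left  bias=+0
    (4,1)@(9, 3): e=[0,64,0] → .  [on edge]
    (4,2)@(9, 5): e=[6,56,2] → X
    (5,2)@(11, 5): e=[-20,48,36] → .
    (4,3)@(9, 7): e=[12,48,4] → X
    (5,3)@(11, 7): e=[-14,40,38] → .
    (4,4)@(9, 9): e=[18,40,6] → X
    (5,4)@(11, 9): e=[-8,32,40] → .
    (4,5)@(9, 11): e=[24,32,8] → X
    (5,5)@(11, 11): e=[-2,24,42] → .
    (4,6)@(9, 13): e=[30,24,10] → X
    (5,6)@(11, 13): e=[4,16,44] → X
    (6,6)@(13, 13): e=[-22,8,78] → .
    (6,7)@(13, 15): e=[-16,0,80] → .  [on edge]
    (5,8)@(11, 17): e=[16,0,48] → .  [on edge]
    (4,9)@(9, 19): e=[48,0,16] → .  [on edge]
    (3,10)@(7, 21): e=[80,0,-16] → .  [on edge]
  covered (9 px):
    . . . . . . .
    . . . . . . .
    . . . . X . .
    . . . . X . .
    . . . . X . .
    . . . . X . .
    . . . . X X .
    . . . . X X .
    . . . . X . .
    . . . . . . .
    . . . . . . .
T3:
  2·area = 36  (B↔C swapped to make it positive)
  edge (2, 8)→(0, 2): d=(-2,-6) top-left  bias=+0
  edge (0, 2)→(6, 2): d=(6,0) top-left  bias=+0
  edge (6, 2)→(2, 8): d=(-4,6) right/bottom  bias=-1
    (0,1)@(1, 3): e=[4,6,26] → X
    (1,1)@(3, 3): e=[16,6,14] → X
    (2,1)@(5, 3): e=[28,6,2] → X
    (3,1)@(7, 3): e=[40,6,-10] → .
    (0,2)@(1, 5): e=[0,18,18] → X  [on edge]
    (2,2)@(5, 5): e=[24,18,-6] → .
    (0,3)@(1, 7): e=[-4,30,10] → .
    (1,3)@(3, 7): e=[8,30,-2] → .
    (1,5)@(3, 11): e=[0,54,-18] → .  [on edge]
    (2,8)@(5, 17): e=[0,90,-54] → .  [on edge]
  covered (5 px):
    . . . . . . .
    X X X . . . .
    X X . . . . .
    . . . . . . .
    . . . . . . .
    . . . . . . .
    . . . . . . .
    . . . . . . .
    . . . . . . .
    . . . . . . .
    . . . . . . .

Answer: [[4,2],[4,3],[4,4],[4,5],[4,6],[5,6],[4,7],[5,7],[4,8]]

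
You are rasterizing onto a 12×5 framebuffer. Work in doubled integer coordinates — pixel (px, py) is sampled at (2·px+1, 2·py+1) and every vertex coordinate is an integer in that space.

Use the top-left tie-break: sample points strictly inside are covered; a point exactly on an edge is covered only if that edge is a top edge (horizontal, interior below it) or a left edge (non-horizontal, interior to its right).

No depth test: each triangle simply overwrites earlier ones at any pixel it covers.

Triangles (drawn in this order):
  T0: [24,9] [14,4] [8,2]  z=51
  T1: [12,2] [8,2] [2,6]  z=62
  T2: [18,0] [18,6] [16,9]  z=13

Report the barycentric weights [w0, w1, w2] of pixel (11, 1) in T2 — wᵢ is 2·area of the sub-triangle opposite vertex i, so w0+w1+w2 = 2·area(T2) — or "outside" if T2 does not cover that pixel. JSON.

T0:
  2·area = 10  (B↔C swapped to make it positive)
  edge (24, 9)→(8, 2): d=(-16,-7) top-left  bias=+0
  edge (8, 2)→(14, 4): d=(6,2) right/bottom  bias=-1
  edge (14, 4)→(24, 9): d=(10,5) right/bottom  bias=-1
    (2,0)@(5, 1): e=[-5,0,15] → ·  [on edge]
    (5,1)@(11, 3): e=[5,0,5] → ·  [on edge]
    (7,2)@(15, 5): e=[1,4,5] → █
    (8,2)@(17, 5): e=[15,0,-5] → ·  [on edge]
    (7,3)@(15, 7): e=[-31,16,25] → ·
    (11,3)@(23, 7): e=[25,0,-15] → ·  [on edge]
  covered (1 px):
    · · · · · · · · · · · ·
    · · · · · · · · · · · ·
    · · · · · · · █ · · · ·
    · · · · · · · · · · · ·
    · · · · · · · · · · · ·
T1:
  2·area = 16  (B↔C swapped to make it positive)
  edge (12, 2)→(2, 6): d=(-10,4) right/bottom  bias=-1
  edge (2, 6)→(8, 2): d=(6,-4) top-left  bias=+0
  edge (8, 2)→(12, 2): d=(4,0) top-left  bias=+0
    (3,1)@(7, 3): e=[10,2,4] → █
    (4,1)@(9, 3): e=[2,10,4] → █
    (5,1)@(11, 3): e=[-6,18,4] → ·
    (3,2)@(7, 5): e=[-10,14,12] → ·
    (4,2)@(9, 5): e=[-18,22,12] → ·
  covered (2 px):
    · · · · · · · · · · · ·
    · · · █ █ · · · · · · ·
    · · · · · · · · · · · ·
    · · · · · · · · · · · ·
    · · · · · · · · · · · ·
T2:
  2·area = 12
  edge (18, 0)→(18, 6): d=(0,6) right/bottom  bias=-1
  edge (18, 6)→(16, 9): d=(-2,3) right/bottom  bias=-1
  edge (16, 9)→(18, 0): d=(2,-9) top-left  bias=+0
    (8,2)@(17, 5): e=[6,5,1] → █
    (9,2)@(19, 5): e=[-6,-1,19] → ·
    (8,3)@(17, 7): e=[6,1,5] → █
    (9,3)@(19, 7): e=[-6,-5,23] → ·
    (8,4)@(17, 9): e=[6,-3,9] → ·
  covered (2 px):
    · · · · · · · · · · · ·
    · · · · · · · · · · · ·
    · · · · · · · · █ · · ·
    · · · · · · · · █ · · ·
    · · · · · · · · · · · ·

Answer: "outside"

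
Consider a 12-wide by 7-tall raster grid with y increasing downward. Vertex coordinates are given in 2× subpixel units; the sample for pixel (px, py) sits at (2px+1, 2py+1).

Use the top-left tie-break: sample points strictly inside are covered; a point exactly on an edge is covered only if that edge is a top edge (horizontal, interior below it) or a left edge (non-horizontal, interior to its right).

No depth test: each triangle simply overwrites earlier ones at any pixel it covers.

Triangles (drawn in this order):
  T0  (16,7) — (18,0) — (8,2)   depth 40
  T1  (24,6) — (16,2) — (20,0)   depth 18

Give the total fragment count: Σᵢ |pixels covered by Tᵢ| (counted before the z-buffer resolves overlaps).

T0:
  2·area = 66  (B↔C swapped to make it positive)
  edge (16, 7)→(8, 2): d=(-8,-5) top-left  bias=+0
  edge (8, 2)→(18, 0): d=(10,-2) top-left  bias=+0
  edge (18, 0)→(16, 7): d=(-2,7) right/bottom  bias=-1
    (6,0)@(13, 1): e=[33,0,33] → █  [on edge]
    (7,0)@(15, 1): e=[43,4,19] → █
    (8,0)@(17, 1): e=[53,8,5] → █
    (9,0)@(19, 1): e=[63,12,-9] → ·
    (1,1)@(3, 3): e=[-33,0,99] → ·  [on edge]
    (5,1)@(11, 3): e=[7,16,43] → █
    (9,1)@(19, 3): e=[47,32,-13] → ·
    (5,2)@(11, 5): e=[-9,36,39] → ·
    (6,2)@(13, 5): e=[1,40,25] → █
    (8,2)@(17, 5): e=[21,48,-3] → ·
    (6,3)@(13, 7): e=[-15,60,21] → ·
    (7,3)@(15, 7): e=[-5,64,7] → ·
  covered (9 px):
    · · · · · · █ █ █ · · ·
    · · · · · █ █ █ █ · · ·
    · · · · · · █ █ · · · ·
    · · · · · · · · · · · ·
    · · · · · · · · · · · ·
    · · · · · · · · · · · ·
    · · · · · · · · · · · ·
T1:
  2·area = 32
  edge (24, 6)→(16, 2): d=(-8,-4) top-left  bias=+0
  edge (16, 2)→(20, 0): d=(4,-2) top-left  bias=+0
  edge (20, 0)→(24, 6): d=(4,6) right/bottom  bias=-1
    (9,0)@(19, 1): e=[20,2,10] → █
    (10,0)@(21, 1): e=[28,6,-2] → ·
    (9,1)@(19, 3): e=[4,10,18] → █
    (10,1)@(21, 3): e=[12,14,6] → █
    (11,1)@(23, 3): e=[20,18,-6] → ·
    (9,2)@(19, 5): e=[-12,18,26] → ·
    (10,2)@(21, 5): e=[-4,22,14] → ·
    (11,2)@(23, 5): e=[4,26,2] → █
    (11,3)@(23, 7): e=[-12,34,10] → ·
  covered (4 px):
    · · · · · · · · · █ · ·
    · · · · · · · · · █ █ ·
    · · · · · · · · · · · █
    · · · · · · · · · · · ·
    · · · · · · · · · · · ·
    · · · · · · · · · · · ·
    · · · · · · · · · · · ·

Result: 13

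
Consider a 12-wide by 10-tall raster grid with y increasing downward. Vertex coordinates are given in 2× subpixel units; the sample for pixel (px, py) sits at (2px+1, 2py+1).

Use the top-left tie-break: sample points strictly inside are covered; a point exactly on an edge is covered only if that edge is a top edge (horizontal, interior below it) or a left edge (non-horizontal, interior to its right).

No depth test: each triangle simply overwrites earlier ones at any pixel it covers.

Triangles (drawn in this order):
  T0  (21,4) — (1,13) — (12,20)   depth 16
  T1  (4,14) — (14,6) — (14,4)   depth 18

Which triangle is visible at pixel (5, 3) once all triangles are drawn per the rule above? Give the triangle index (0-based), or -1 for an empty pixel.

T0:
  2·area = 239  (B↔C swapped to make it positive)
  edge (21, 4)→(12, 20): d=(-9,16) right/bottom  bias=-1
  edge (12, 20)→(1, 13): d=(-11,-7) top-left  bias=+0
  edge (1, 13)→(21, 4): d=(20,-9) top-left  bias=+0
    (9,2)@(19, 5): e=[23,214,2] → █
    (10,2)@(21, 5): e=[-9,228,20] → ·
    (7,3)@(15, 7): e=[69,164,6] → █
    (8,3)@(17, 7): e=[37,178,24] → █
    (10,3)@(21, 7): e=[-27,206,60] → ·
    (5,4)@(11, 9): e=[115,114,10] → █
    (6,4)@(13, 9): e=[83,128,28] → █
    (9,4)@(19, 9): e=[-13,170,82] → ·
    (3,5)@(7, 11): e=[161,64,14] → █
    (4,5)@(9, 11): e=[129,78,32] → █
    (9,5)@(19, 11): e=[-31,148,122] → ·
    (0,6)@(1, 13): e=[239,0,0] → █  [on edge]
  covered (31 px):
    · · · · · · · · · · · ·
    · · · · · · · · · · · ·
    · · · · · · · · · █ · ·
    · · · · · · · █ █ █ · ·
    · · · · · █ █ █ █ · · ·
    · · · █ █ █ █ █ █ · · ·
    █ █ █ █ █ █ █ █ · · · ·
    · · █ █ █ █ █ · · · · ·
    · · · · █ █ █ · · · · ·
    · · · · · █ · · · · · ·
T1:
  2·area = 20  (B↔C swapped to make it positive)
  edge (4, 14)→(14, 4): d=(10,-10) top-left  bias=+0
  edge (14, 4)→(14, 6): d=(0,2) right/bottom  bias=-1
  edge (14, 6)→(4, 14): d=(-10,8) right/bottom  bias=-1
    (8,0)@(17, 1): e=[0,-6,26] → ·  [on edge]
    (7,1)@(15, 3): e=[0,-2,22] → ·  [on edge]
    (6,2)@(13, 5): e=[0,2,18] → █  [on edge]
    (7,2)@(15, 5): e=[20,-2,2] → ·
    (5,3)@(11, 7): e=[0,6,14] → █  [on edge]
    (6,3)@(13, 7): e=[20,2,-2] → ·
    (4,4)@(9, 9): e=[0,10,10] → █  [on edge]
    (5,4)@(11, 9): e=[20,6,-6] → ·
    (3,5)@(7, 11): e=[0,14,6] → █  [on edge]
    (4,5)@(9, 11): e=[20,10,-10] → ·
    (2,6)@(5, 13): e=[0,18,2] → █  [on edge]
    (3,6)@(7, 13): e=[20,14,-14] → ·
    (1,7)@(3, 15): e=[0,22,-2] → ·  [on edge]
    (0,8)@(1, 17): e=[0,26,-6] → ·  [on edge]
  covered (5 px):
    · · · · · · · · · · · ·
    · · · · · · · · · · · ·
    · · · · · · █ · · · · ·
    · · · · · █ · · · · · ·
    · · · · █ · · · · · · ·
    · · · █ · · · · · · · ·
    · · █ · · · · · · · · ·
    · · · · · · · · · · · ·
    · · · · · · · · · · · ·
    · · · · · · · · · · · ·

Z-buffer (winner per pixel, '.' = empty):
  . . . . . . . . . . . .
  . . . . . . . . . . . .
  . . . . . . 1 . . 0 . .
  . . . . . 1 . 0 0 0 . .
  . . . . 1 0 0 0 0 . . .
  . . . 1 0 0 0 0 0 . . .
  0 0 1 0 0 0 0 0 . . . .
  . . 0 0 0 0 0 . . . . .
  . . . . 0 0 0 . . . . .
  . . . . . 0 . . . . . .

Result: 1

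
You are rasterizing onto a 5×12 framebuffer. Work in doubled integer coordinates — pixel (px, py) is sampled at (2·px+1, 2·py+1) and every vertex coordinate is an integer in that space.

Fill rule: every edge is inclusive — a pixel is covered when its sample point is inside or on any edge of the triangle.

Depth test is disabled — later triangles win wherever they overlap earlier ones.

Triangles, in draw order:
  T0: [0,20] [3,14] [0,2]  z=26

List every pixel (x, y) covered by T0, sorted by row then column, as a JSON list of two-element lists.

T0:
  2·area = 54  (B↔C swapped to make it positive)
  edge (0, 20)→(0, 2): d=(0,-18) inclusive
  edge (0, 2)→(3, 14): d=(3,12) inclusive
  edge (3, 14)→(0, 20): d=(-3,6) inclusive
    (0,3)@(1, 7): e=[18,3,33] → #
    (1,3)@(3, 7): e=[54,-21,21] → ·
    (0,4)@(1, 9): e=[18,9,27] → #
    (1,4)@(3, 9): e=[54,-15,15] → ·
    (0,5)@(1, 11): e=[18,15,21] → #
    (1,5)@(3, 11): e=[54,-9,9] → ·
    (0,6)@(1, 13): e=[18,21,15] → #
    (1,6)@(3, 13): e=[54,-3,3] → ·
    (0,7)@(1, 15): e=[18,27,9] → #
    (1,7)@(3, 15): e=[54,3,-3] → ·
    (0,8)@(1, 17): e=[18,33,3] → #
    (1,8)@(3, 17): e=[54,9,-9] → ·
  covered (6 px):
    · · · · ·
    · · · · ·
    · · · · ·
    # · · · ·
    # · · · ·
    # · · · ·
    # · · · ·
    # · · · ·
    # · · · ·
    · · · · ·
    · · · · ·
    · · · · ·

Result: [[0,3],[0,4],[0,5],[0,6],[0,7],[0,8]]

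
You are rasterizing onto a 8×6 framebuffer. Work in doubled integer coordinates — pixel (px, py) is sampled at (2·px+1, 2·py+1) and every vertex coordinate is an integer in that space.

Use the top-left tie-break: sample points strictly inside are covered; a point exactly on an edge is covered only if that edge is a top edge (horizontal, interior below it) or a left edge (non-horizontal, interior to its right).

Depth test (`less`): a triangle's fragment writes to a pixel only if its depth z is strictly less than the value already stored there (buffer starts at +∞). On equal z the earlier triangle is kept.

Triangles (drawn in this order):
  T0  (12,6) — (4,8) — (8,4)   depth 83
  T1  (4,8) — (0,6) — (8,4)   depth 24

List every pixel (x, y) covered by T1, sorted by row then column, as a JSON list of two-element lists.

T0:
  2·area = 24
  edge (12, 6)→(4, 8): d=(-8,2) right/bottom  bias=-1
  edge (4, 8)→(8, 4): d=(4,-4) top-left  bias=+0
  edge (8, 4)→(12, 6): d=(4,2) right/bottom  bias=-1
    (5,0)@(11, 1): e=[42,0,-18] → ·  [on edge]
    (4,1)@(9, 3): e=[30,0,-6] → ·  [on edge]
    (3,2)@(7, 5): e=[18,0,6] → #  [on edge]
    (4,2)@(9, 5): e=[14,8,2] → #
    (5,2)@(11, 5): e=[10,16,-2] → ·
    (2,3)@(5, 7): e=[6,0,18] → #  [on edge]
    (4,3)@(9, 7): e=[-2,16,10] → ·
    (1,4)@(3, 9): e=[-6,0,30] → ·  [on edge]
    (2,4)@(5, 9): e=[-10,8,26] → ·
    (3,4)@(7, 9): e=[-14,16,22] → ·
    (0,5)@(1, 11): e=[-18,0,42] → ·  [on edge]
  covered (4 px):
    · · · · · · · ·
    · · · · · · · ·
    · · · # # · · ·
    · · # # · · · ·
    · · · · · · · ·
    · · · · · · · ·
T1:
  2·area = 24
  edge (4, 8)→(0, 6): d=(-4,-2) top-left  bias=+0
  edge (0, 6)→(8, 4): d=(8,-2) top-left  bias=+0
  edge (8, 4)→(4, 8): d=(-4,4) right/bottom  bias=-1
    (5,0)@(11, 1): e=[42,-18,0] → ·  [on edge]
    (4,1)@(9, 3): e=[30,-6,0] → ·  [on edge]
    (2,2)@(5, 5): e=[14,2,8] → #
    (3,2)@(7, 5): e=[18,6,0] → ·  [on edge]
    (1,3)@(3, 7): e=[2,14,8] → #
    (2,3)@(5, 7): e=[6,18,0] → ·  [on edge]
    (1,4)@(3, 9): e=[-6,30,0] → ·  [on edge]
    (0,5)@(1, 11): e=[-18,42,0] → ·  [on edge]
  covered (2 px):
    · · · · · · · ·
    · · · · · · · ·
    · · # · · · · ·
    · # · · · · · ·
    · · · · · · · ·
    · · · · · · · ·

Answer: [[2,2],[1,3]]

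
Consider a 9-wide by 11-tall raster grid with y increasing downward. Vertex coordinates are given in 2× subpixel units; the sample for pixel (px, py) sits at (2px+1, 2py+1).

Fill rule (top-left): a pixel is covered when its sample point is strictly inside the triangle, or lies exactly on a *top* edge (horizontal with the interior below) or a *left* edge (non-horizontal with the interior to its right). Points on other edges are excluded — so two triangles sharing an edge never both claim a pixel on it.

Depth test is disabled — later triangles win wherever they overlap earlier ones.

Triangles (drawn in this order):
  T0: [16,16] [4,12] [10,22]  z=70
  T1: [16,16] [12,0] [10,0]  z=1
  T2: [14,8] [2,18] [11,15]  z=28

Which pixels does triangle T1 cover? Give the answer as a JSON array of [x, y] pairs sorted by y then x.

T0:
  2·area = 96  (B↔C swapped to make it positive)
  edge (16, 16)→(10, 22): d=(-6,6) right/bottom  bias=-1
  edge (10, 22)→(4, 12): d=(-6,-10) top-left  bias=+0
  edge (4, 12)→(16, 16): d=(12,4) right/bottom  bias=-1
    (0,3)@(1, 7): e=[144,0,-48] → ·  [on edge]
    (0,5)@(1, 11): e=[120,-24,0] → ·  [on edge]
    (2,6)@(5, 13): e=[84,4,8] → #
    (3,6)@(7, 13): e=[72,24,0] → ·  [on edge]
    (2,7)@(5, 15): e=[72,-8,32] → ·
    (3,7)@(7, 15): e=[60,12,24] → #
    (4,7)@(9, 15): e=[48,32,16] → #
    (5,7)@(11, 15): e=[36,52,8] → #
    (6,7)@(13, 15): e=[24,72,0] → ·  [on edge]
    (8,7)@(17, 15): e=[0,112,-16] → ·  [on edge]
    (3,8)@(7, 17): e=[48,0,48] → #  [on edge]
    (6,8)@(13, 17): e=[12,60,24] → #
    (7,8)@(15, 17): e=[0,80,16] → ·  [on edge]
    (6,9)@(13, 19): e=[0,48,48] → ·  [on edge]
    (5,10)@(11, 21): e=[0,16,80] → ·  [on edge]
  covered (10 px):
    · · · · · · · · ·
    · · · · · · · · ·
    · · · · · · · · ·
    · · · · · · · · ·
    · · · · · · · · ·
    · · · · · · · · ·
    · · # · · · · · ·
    · · · # # # · · ·
    · · · # # # # · ·
    · · · · # # · · ·
    · · · · · · · · ·
T1:
  2·area = 32  (B↔C swapped to make it positive)
  edge (16, 16)→(10, 0): d=(-6,-16) top-left  bias=+0
  edge (10, 0)→(12, 0): d=(2,0) top-left  bias=+0
  edge (12, 0)→(16, 16): d=(4,16) right/bottom  bias=-1
    (5,0)@(11, 1): e=[10,2,20] → #
    (6,0)@(13, 1): e=[42,2,-12] → ·
    (5,1)@(11, 3): e=[-2,6,28] → ·
    (6,2)@(13, 5): e=[18,10,4] → #
    (7,2)@(15, 5): e=[50,10,-28] → ·
    (6,3)@(13, 7): e=[6,14,12] → #
    (7,3)@(15, 7): e=[38,14,-20] → ·
    (6,4)@(13, 9): e=[-6,18,20] → ·
    (7,6)@(15, 13): e=[2,26,4] → #
    (8,6)@(17, 13): e=[34,26,-28] → ·
    (7,7)@(15, 15): e=[-10,30,12] → ·
  covered (4 px):
    · · · · · # · · ·
    · · · · · · · · ·
    · · · · · · # · ·
    · · · · · · # · ·
    · · · · · · · · ·
    · · · · · · · · ·
    · · · · · · · # ·
    · · · · · · · · ·
    · · · · · · · · ·
    · · · · · · · · ·
    · · · · · · · · ·
T2:
  2·area = 54  (B↔C swapped to make it positive)
  edge (14, 8)→(11, 15): d=(-3,7) right/bottom  bias=-1
  edge (11, 15)→(2, 18): d=(-9,3) right/bottom  bias=-1
  edge (2, 18)→(14, 8): d=(12,-10) top-left  bias=+0
    (8,0)@(17, 1): e=[0,108,-54] → ·  [on edge]
    (6,4)@(13, 9): e=[4,48,2] → #
    (7,4)@(15, 9): e=[-10,42,22] → ·
    (5,5)@(11, 11): e=[12,36,6] → #
    (6,5)@(13, 11): e=[-2,30,26] → ·
    (4,6)@(9, 13): e=[20,24,10] → #
    (6,6)@(13, 13): e=[-8,12,50] → ·
    (8,6)@(17, 13): e=[-36,0,90] → ·  [on edge]
    (3,7)@(7, 15): e=[28,12,14] → #
    (5,7)@(11, 15): e=[0,0,54] → ·  [on edge]
    (2,8)@(5, 17): e=[36,0,18] → ·  [on edge]
    (3,8)@(7, 17): e=[22,-6,38] → ·
  covered (6 px):
    · · · · · · · · ·
    · · · · · · · · ·
    · · · · · · · · ·
    · · · · · · · · ·
    · · · · · · # · ·
    · · · · · # · · ·
    · · · · # # · · ·
    · · · # # · · · ·
    · · · · · · · · ·
    · · · · · · · · ·
    · · · · · · · · ·

Answer: [[5,0],[6,2],[6,3],[7,6]]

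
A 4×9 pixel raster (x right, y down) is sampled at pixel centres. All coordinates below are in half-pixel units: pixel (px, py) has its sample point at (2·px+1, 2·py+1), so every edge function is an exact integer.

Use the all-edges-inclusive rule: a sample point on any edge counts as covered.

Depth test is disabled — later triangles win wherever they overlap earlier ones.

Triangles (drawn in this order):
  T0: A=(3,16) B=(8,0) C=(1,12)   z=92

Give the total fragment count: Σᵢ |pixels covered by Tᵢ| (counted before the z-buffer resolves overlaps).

T0:
  2·area = 52  (B↔C swapped to make it positive)
  edge (3, 16)→(1, 12): d=(-2,-4) inclusive
  edge (1, 12)→(8, 0): d=(7,-12) inclusive
  edge (8, 0)→(3, 16): d=(-5,16) inclusive
    (3,1)@(7, 3): e=[42,9,1] → █
    (3,2)@(7, 5): e=[38,23,-9] → ·
    (2,3)@(5, 7): e=[26,13,13] → █
    (3,3)@(7, 7): e=[34,37,-19] → ·
    (1,4)@(3, 9): e=[14,3,35] → █
    (3,4)@(7, 9): e=[30,51,-29] → ·
    (1,5)@(3, 11): e=[10,17,25] → █
    (2,5)@(5, 11): e=[18,41,-7] → ·
    (1,6)@(3, 13): e=[6,31,15] → █
    (2,6)@(5, 13): e=[14,55,-17] → ·
    (1,7)@(3, 15): e=[2,45,5] → █
    (2,7)@(5, 15): e=[10,69,-27] → ·
  covered (7 px):
    · · · ·
    · · · █
    · · · ·
    · · █ ·
    · █ █ ·
    · █ · ·
    · █ · ·
    · █ · ·
    · · · ·

Answer: 7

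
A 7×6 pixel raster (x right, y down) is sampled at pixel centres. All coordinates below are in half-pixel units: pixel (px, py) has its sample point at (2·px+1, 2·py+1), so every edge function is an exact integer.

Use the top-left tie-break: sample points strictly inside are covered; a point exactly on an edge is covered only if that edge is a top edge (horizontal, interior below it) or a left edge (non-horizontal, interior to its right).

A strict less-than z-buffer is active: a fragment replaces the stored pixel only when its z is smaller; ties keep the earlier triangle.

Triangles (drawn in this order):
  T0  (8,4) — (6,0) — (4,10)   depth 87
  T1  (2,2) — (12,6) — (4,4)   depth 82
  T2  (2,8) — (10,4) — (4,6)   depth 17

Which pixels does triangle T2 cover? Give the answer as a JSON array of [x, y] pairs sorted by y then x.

T0:
  2·area = 28  (B↔C swapped to make it positive)
  edge (8, 4)→(4, 10): d=(-4,6) right/bottom  bias=-1
  edge (4, 10)→(6, 0): d=(2,-10) top-left  bias=+0
  edge (6, 0)→(8, 4): d=(2,4) right/bottom  bias=-1
    (3,1)@(7, 3): e=[10,16,2] → #
    (4,1)@(9, 3): e=[-2,36,-6] → ·
    (2,2)@(5, 5): e=[14,0,14] → #  [on edge]
    (4,2)@(9, 5): e=[-10,40,-2] → ·
    (2,3)@(5, 7): e=[6,4,18] → #
    (3,3)@(7, 7): e=[-6,24,10] → ·
    (2,4)@(5, 9): e=[-2,8,22] → ·
  covered (4 px):
    · · · · · · ·
    · · · # · · ·
    · · # # · · ·
    · · # · · · ·
    · · · · · · ·
    · · · · · · ·
T1:
  2·area = 12
  edge (2, 2)→(12, 6): d=(10,4) right/bottom  bias=-1
  edge (12, 6)→(4, 4): d=(-8,-2) top-left  bias=+0
  edge (4, 4)→(2, 2): d=(-2,-2) top-left  bias=+0
    (0,0)@(1, 1): e=[-6,18,0] → ·  [on edge]
    (1,1)@(3, 3): e=[6,6,0] → #  [on edge]
    (2,1)@(5, 3): e=[-2,10,4] → ·
    (1,2)@(3, 5): e=[26,-10,-4] → ·
    (2,2)@(5, 5): e=[18,-6,0] → ·  [on edge]
    (4,2)@(9, 5): e=[2,2,8] → #
    (5,2)@(11, 5): e=[-6,6,12] → ·
    (3,3)@(7, 7): e=[30,-18,0] → ·  [on edge]
    (4,3)@(9, 7): e=[22,-14,4] → ·
    (4,4)@(9, 9): e=[42,-30,0] → ·  [on edge]
    (5,5)@(11, 11): e=[54,-42,0] → ·  [on edge]
  covered (2 px):
    · · · · · · ·
    · # · · · · ·
    · · · · # · ·
    · · · · · · ·
    · · · · · · ·
    · · · · · · ·
T2:
  2·area = 8  (B↔C swapped to make it positive)
  edge (2, 8)→(4, 6): d=(2,-2) top-left  bias=+0
  edge (4, 6)→(10, 4): d=(6,-2) top-left  bias=+0
  edge (10, 4)→(2, 8): d=(-8,4) right/bottom  bias=-1
    (4,0)@(9, 1): e=[0,-20,28] → ·  [on edge]
    (3,1)@(7, 3): e=[0,-12,20] → ·  [on edge]
    (6,1)@(13, 3): e=[12,0,-4] → ·  [on edge]
    (2,2)@(5, 5): e=[0,-4,12] → ·  [on edge]
    (3,2)@(7, 5): e=[4,0,4] → #  [on edge]
    (4,2)@(9, 5): e=[8,4,-4] → ·
    (0,3)@(1, 7): e=[-4,0,12] → ·  [on edge]
    (1,3)@(3, 7): e=[0,4,4] → #  [on edge]
    (2,3)@(5, 7): e=[4,8,-4] → ·
    (3,3)@(7, 7): e=[8,12,-12] → ·
    (0,4)@(1, 9): e=[0,12,-4] → ·  [on edge]
    (1,4)@(3, 9): e=[4,16,-12] → ·
  covered (2 px):
    · · · · · · ·
    · · · · · · ·
    · · · # · · ·
    · # · · · · ·
    · · · · · · ·
    · · · · · · ·

Answer: [[3,2],[1,3]]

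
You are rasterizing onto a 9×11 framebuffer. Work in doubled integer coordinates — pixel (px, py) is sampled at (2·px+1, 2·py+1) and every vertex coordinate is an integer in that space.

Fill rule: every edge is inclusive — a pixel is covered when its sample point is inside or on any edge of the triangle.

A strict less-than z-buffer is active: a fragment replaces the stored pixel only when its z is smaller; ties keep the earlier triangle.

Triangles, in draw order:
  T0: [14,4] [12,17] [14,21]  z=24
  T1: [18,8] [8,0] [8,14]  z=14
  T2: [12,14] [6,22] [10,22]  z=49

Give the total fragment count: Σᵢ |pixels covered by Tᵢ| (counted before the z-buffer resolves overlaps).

T0:
  2·area = 34  (B↔C swapped to make it positive)
  edge (14, 4)→(14, 21): d=(0,17) inclusive
  edge (14, 21)→(12, 17): d=(-2,-4) inclusive
  edge (12, 17)→(14, 4): d=(2,-13) inclusive
    (2,1)@(5, 3): e=[153,0,-119] → ·  [on edge]
    (3,3)@(7, 7): e=[119,0,-85] → ·  [on edge]
    (4,5)@(9, 11): e=[85,0,-51] → ·  [on edge]
    (6,5)@(13, 11): e=[17,16,1] → #
    (7,5)@(15, 11): e=[-17,24,27] → ·
    (6,6)@(13, 13): e=[17,12,5] → #
    (7,6)@(15, 13): e=[-17,20,31] → ·
    (5,7)@(11, 15): e=[51,0,-17] → ·  [on edge]
    (6,7)@(13, 15): e=[17,8,9] → #
    (7,7)@(15, 15): e=[-17,16,35] → ·
    (6,8)@(13, 17): e=[17,4,13] → #
    (7,8)@(15, 17): e=[-17,12,39] → ·
    (6,9)@(13, 19): e=[17,0,17] → #  [on edge]
  covered (5 px):
    · · · · · · · · ·
    · · · · · · · · ·
    · · · · · · · · ·
    · · · · · · · · ·
    · · · · · · · · ·
    · · · · · · # · ·
    · · · · · · # · ·
    · · · · · · # · ·
    · · · · · · # · ·
    · · · · · · # · ·
    · · · · · · · · ·
T1:
  2·area = 140  (B↔C swapped to make it positive)
  edge (18, 8)→(8, 14): d=(-10,6) inclusive
  edge (8, 14)→(8, 0): d=(0,-14) inclusive
  edge (8, 0)→(18, 8): d=(10,8) inclusive
    (4,0)@(9, 1): e=[124,14,2] → #
    (5,0)@(11, 1): e=[112,42,-14] → ·
    (4,1)@(9, 3): e=[104,14,22] → #
    (5,1)@(11, 3): e=[92,42,6] → #
    (6,1)@(13, 3): e=[80,70,-10] → ·
    (4,2)@(9, 5): e=[84,14,42] → #
    (6,2)@(13, 5): e=[60,70,10] → #
    (7,2)@(15, 5): e=[48,98,-6] → ·
    (4,3)@(9, 7): e=[64,14,62] → #
    (7,3)@(15, 7): e=[28,98,14] → #
    (8,3)@(17, 7): e=[16,126,-2] → ·
    (4,4)@(9, 9): e=[44,14,82] → #
    (6,5)@(13, 11): e=[0,70,70] → #  [on edge]
    (1,8)@(3, 17): e=[0,-70,210] → ·  [on edge]
  covered (18 px):
    · · · · # · · · ·
    · · · · # # · · ·
    · · · · # # # · ·
    · · · · # # # # ·
    · · · · # # # # ·
    · · · · # # # · ·
    · · · · # · · · ·
    · · · · · · · · ·
    · · · · · · · · ·
    · · · · · · · · ·
    · · · · · · · · ·
T2:
  2·area = 32  (B↔C swapped to make it positive)
  edge (12, 14)→(10, 22): d=(-2,8) inclusive
  edge (10, 22)→(6, 22): d=(-4,0) inclusive
  edge (6, 22)→(12, 14): d=(6,-8) inclusive
    (5,8)@(11, 17): e=[2,20,10] → #
    (6,8)@(13, 17): e=[-14,20,26] → ·
    (4,9)@(9, 19): e=[14,12,6] → #
    (5,9)@(11, 19): e=[-2,12,22] → ·
    (3,10)@(7, 21): e=[26,4,2] → #
    (5,10)@(11, 21): e=[-6,4,34] → ·
  covered (4 px):
    · · · · · · · · ·
    · · · · · · · · ·
    · · · · · · · · ·
    · · · · · · · · ·
    · · · · · · · · ·
    · · · · · · · · ·
    · · · · · · · · ·
    · · · · · · · · ·
    · · · · · # · · ·
    · · · · # · · · ·
    · · · # # · · · ·

Answer: 27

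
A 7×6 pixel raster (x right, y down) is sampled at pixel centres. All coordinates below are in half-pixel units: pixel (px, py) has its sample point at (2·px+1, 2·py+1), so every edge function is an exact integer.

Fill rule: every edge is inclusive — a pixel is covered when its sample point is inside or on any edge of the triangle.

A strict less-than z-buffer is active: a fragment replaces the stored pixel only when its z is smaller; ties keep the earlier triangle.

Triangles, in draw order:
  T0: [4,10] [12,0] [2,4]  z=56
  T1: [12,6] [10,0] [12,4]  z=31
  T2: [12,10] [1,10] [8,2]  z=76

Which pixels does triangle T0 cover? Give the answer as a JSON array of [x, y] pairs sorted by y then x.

T0:
  2·area = 68  (B↔C swapped to make it positive)
  edge (4, 10)→(2, 4): d=(-2,-6) inclusive
  edge (2, 4)→(12, 0): d=(10,-4) inclusive
  edge (12, 0)→(4, 10): d=(-8,10) inclusive
    (0,0)@(1, 1): e=[0,-34,102] → ·  [on edge]
    (5,0)@(11, 1): e=[60,6,2] → █
    (6,0)@(13, 1): e=[72,14,-18] → ·
    (2,1)@(5, 3): e=[20,2,46] → █
    (3,1)@(7, 3): e=[32,10,26] → █
    (4,1)@(9, 3): e=[44,18,6] → █
    (5,1)@(11, 3): e=[56,26,-14] → ·
    (1,2)@(3, 5): e=[4,14,50] → █
    (4,2)@(9, 5): e=[40,38,-10] → ·
    (1,3)@(3, 7): e=[0,34,34] → █  [on edge]
    (3,3)@(7, 7): e=[24,50,-6] → ·
    (1,4)@(3, 9): e=[-4,54,18] → ·
  covered (9 px):
    · · · · · █ ·
    · · █ █ █ · ·
    · █ █ █ · · ·
    · █ █ · · · ·
    · · · · · · ·
    · · · · · · ·
T1:
  2·area = 4
  edge (12, 6)→(10, 0): d=(-2,-6) inclusive
  edge (10, 0)→(12, 4): d=(2,4) inclusive
  edge (12, 4)→(12, 6): d=(0,2) inclusive
    (5,1)@(11, 3): e=[0,2,2] → █  [on edge]
    (6,1)@(13, 3): e=[12,-6,-2] → ·
    (5,2)@(11, 5): e=[-4,6,2] → ·
    (6,4)@(13, 9): e=[0,6,-2] → ·  [on edge]
  covered (1 px):
    · · · · · · ·
    · · · · · █ ·
    · · · · · · ·
    · · · · · · ·
    · · · · · · ·
    · · · · · · ·
T2:
  2·area = 88
  edge (12, 10)→(1, 10): d=(-11,0) inclusive
  edge (1, 10)→(8, 2): d=(7,-8) inclusive
  edge (8, 2)→(12, 10): d=(4,8) inclusive
    (3,2)@(7, 5): e=[55,13,20] → █
    (4,2)@(9, 5): e=[55,29,4] → █
    (5,2)@(11, 5): e=[55,45,-12] → ·
    (2,3)@(5, 7): e=[33,11,44] → █
    (5,3)@(11, 7): e=[33,59,-4] → ·
    (1,4)@(3, 9): e=[11,9,68] → █
    (5,4)@(11, 9): e=[11,73,4] → █
    (6,4)@(13, 9): e=[11,89,-12] → ·
    (1,5)@(3, 11): e=[-11,23,76] → ·
    (2,5)@(5, 11): e=[-11,39,60] → ·
    (3,5)@(7, 11): e=[-11,55,44] → ·
    (4,5)@(9, 11): e=[-11,71,28] → ·
  covered (10 px):
    · · · · · · ·
    · · · · · · ·
    · · · █ █ · ·
    · · █ █ █ · ·
    · █ █ █ █ █ ·
    · · · · · · ·

Result: [[5,0],[2,1],[3,1],[4,1],[1,2],[2,2],[3,2],[1,3],[2,3]]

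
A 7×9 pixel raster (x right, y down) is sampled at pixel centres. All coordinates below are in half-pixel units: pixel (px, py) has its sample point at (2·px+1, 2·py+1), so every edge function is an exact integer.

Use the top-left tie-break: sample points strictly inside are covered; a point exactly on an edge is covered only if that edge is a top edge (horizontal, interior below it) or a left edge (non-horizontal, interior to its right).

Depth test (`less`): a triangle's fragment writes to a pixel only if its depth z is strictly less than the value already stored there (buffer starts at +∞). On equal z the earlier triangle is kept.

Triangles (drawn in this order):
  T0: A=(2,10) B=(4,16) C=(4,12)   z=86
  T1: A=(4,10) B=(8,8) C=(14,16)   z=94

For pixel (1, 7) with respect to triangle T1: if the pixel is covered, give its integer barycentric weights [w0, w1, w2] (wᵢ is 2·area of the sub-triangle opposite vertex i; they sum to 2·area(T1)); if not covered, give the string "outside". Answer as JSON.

T0:
  2·area = 8  (B↔C swapped to make it positive)
  edge (2, 10)→(4, 12): d=(2,2) right/bottom  bias=-1
  edge (4, 12)→(4, 16): d=(0,4) right/bottom  bias=-1
  edge (4, 16)→(2, 10): d=(-2,-6) top-left  bias=+0
    (0,3)@(1, 7): e=[-4,12,0] → .  [on edge]
    (0,4)@(1, 9): e=[0,12,-4] → .  [on edge]
    (1,5)@(3, 11): e=[0,4,4] → .  [on edge]
    (1,6)@(3, 13): e=[4,4,0] → X  [on edge]
    (2,6)@(5, 13): e=[0,-4,12] → .  [on edge]
    (1,7)@(3, 15): e=[8,4,-4] → .
    (3,7)@(7, 15): e=[0,-12,20] → .  [on edge]
    (4,8)@(9, 17): e=[0,-20,28] → .  [on edge]
  covered (1 px):
    . . . . . . .
    . . . . . . .
    . . . . . . .
    . . . . . . .
    . . . . . . .
    . . . . . . .
    . X . . . . .
    . . . . . . .
    . . . . . . .
T1:
  2·area = 44
  edge (4, 10)→(8, 8): d=(4,-2) top-left  bias=+0
  edge (8, 8)→(14, 16): d=(6,8) right/bottom  bias=-1
  edge (14, 16)→(4, 10): d=(-10,-6) top-left  bias=+0
    (3,4)@(7, 9): e=[2,14,28] → X
    (4,4)@(9, 9): e=[6,-2,40] → .
    (3,5)@(7, 11): e=[10,26,8] → X
    (4,5)@(9, 11): e=[14,10,20] → X
    (5,5)@(11, 11): e=[18,-6,32] → .
    (3,6)@(7, 13): e=[18,38,-12] → .
    (4,6)@(9, 13): e=[22,22,0] → X  [on edge]
    (5,6)@(11, 13): e=[26,6,12] → X
    (6,6)@(13, 13): e=[30,-10,24] → .
    (4,7)@(9, 15): e=[30,34,-20] → .
    (5,7)@(11, 15): e=[34,18,-8] → .
    (6,7)@(13, 15): e=[38,2,4] → X
  covered (6 px):
    . . . . . . .
    . . . . . . .
    . . . . . . .
    . . . . . . .
    . . . X . . .
    . . . X X . .
    . . . . X X .
    . . . . . . X
    . . . . . . .

Result: "outside"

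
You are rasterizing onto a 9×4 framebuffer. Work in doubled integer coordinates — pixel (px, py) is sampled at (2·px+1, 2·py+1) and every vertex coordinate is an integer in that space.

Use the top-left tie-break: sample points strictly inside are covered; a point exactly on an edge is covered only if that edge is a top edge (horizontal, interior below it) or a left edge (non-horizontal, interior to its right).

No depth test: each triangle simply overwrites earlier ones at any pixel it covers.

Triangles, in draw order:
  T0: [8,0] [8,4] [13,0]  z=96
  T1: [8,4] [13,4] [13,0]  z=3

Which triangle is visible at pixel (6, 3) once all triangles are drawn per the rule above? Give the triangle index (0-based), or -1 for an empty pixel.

T0:
  2·area = 20  (B↔C swapped to make it positive)
  edge (8, 0)→(13, 0): d=(5,0) top-left  bias=+0
  edge (13, 0)→(8, 4): d=(-5,4) right/bottom  bias=-1
  edge (8, 4)→(8, 0): d=(0,-4) top-left  bias=+0
    (4,0)@(9, 1): e=[5,11,4] → █
    (5,0)@(11, 1): e=[5,3,12] → █
    (6,0)@(13, 1): e=[5,-5,20] → ·
    (4,1)@(9, 3): e=[15,1,4] → █
    (5,1)@(11, 3): e=[15,-7,12] → ·
    (4,2)@(9, 5): e=[25,-9,4] → ·
  covered (3 px):
    · · · · █ █ · · ·
    · · · · █ · · · ·
    · · · · · · · · ·
    · · · · · · · · ·
T1:
  2·area = 20  (B↔C swapped to make it positive)
  edge (8, 4)→(13, 0): d=(5,-4) top-left  bias=+0
  edge (13, 0)→(13, 4): d=(0,4) right/bottom  bias=-1
  edge (13, 4)→(8, 4): d=(-5,0) right/bottom  bias=-1
    (6,0)@(13, 1): e=[5,0,15] → ·  [on edge]
    (5,1)@(11, 3): e=[7,8,5] → █
    (6,1)@(13, 3): e=[15,0,5] → ·  [on edge]
    (5,2)@(11, 5): e=[17,8,-5] → ·
    (6,2)@(13, 5): e=[25,0,-5] → ·  [on edge]
    (6,3)@(13, 7): e=[35,0,-15] → ·  [on edge]
  covered (1 px):
    · · · · · · · · ·
    · · · · · █ · · ·
    · · · · · · · · ·
    · · · · · · · · ·

Z-buffer (winner per pixel, '.' = empty):
  . . . . 0 0 . . .
  . . . . 0 1 . . .
  . . . . . . . . .
  . . . . . . . . .

Final: -1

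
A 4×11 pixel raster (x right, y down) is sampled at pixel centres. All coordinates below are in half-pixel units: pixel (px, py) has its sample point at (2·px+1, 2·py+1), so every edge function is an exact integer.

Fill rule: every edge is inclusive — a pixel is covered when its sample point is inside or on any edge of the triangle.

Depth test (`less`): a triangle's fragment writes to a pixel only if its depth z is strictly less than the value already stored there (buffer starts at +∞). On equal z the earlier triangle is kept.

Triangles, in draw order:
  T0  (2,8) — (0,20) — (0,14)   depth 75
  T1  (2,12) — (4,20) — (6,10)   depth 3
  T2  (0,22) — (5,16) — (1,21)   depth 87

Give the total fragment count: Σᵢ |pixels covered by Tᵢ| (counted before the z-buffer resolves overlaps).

T0:
  2·area = 12
  edge (2, 8)→(0, 20): d=(-2,12) inclusive
  edge (0, 20)→(0, 14): d=(0,-6) inclusive
  edge (0, 14)→(2, 8): d=(2,-6) inclusive
    (1,2)@(3, 5): e=[-6,18,0] → .  [on edge]
    (0,5)@(1, 11): e=[6,6,0] → X  [on edge]
    (1,5)@(3, 11): e=[-18,18,12] → .
    (0,6)@(1, 13): e=[2,6,4] → X
    (1,6)@(3, 13): e=[-22,18,16] → .
    (0,7)@(1, 15): e=[-2,6,8] → .
  covered (2 px):
    . . . .
    . . . .
    . . . .
    . . . .
    . . . .
    X . . .
    X . . .
    . . . .
    . . . .
    . . . .
    . . . .
T1:
  2·area = 36  (B↔C swapped to make it positive)
  edge (2, 12)→(6, 10): d=(4,-2) inclusive
  edge (6, 10)→(4, 20): d=(-2,10) inclusive
  edge (4, 20)→(2, 12): d=(-2,-8) inclusive
    (3,2)@(7, 5): e=[-18,0,54] → .  [on edge]
    (2,5)@(5, 11): e=[2,8,26] → X
    (3,5)@(7, 11): e=[6,-12,42] → .
    (1,6)@(3, 13): e=[6,24,6] → X
    (3,6)@(7, 13): e=[14,-16,38] → .
    (1,7)@(3, 15): e=[14,20,2] → X
    (2,7)@(5, 15): e=[18,0,18] → X  [on edge]
    (3,7)@(7, 15): e=[22,-20,34] → .
    (1,8)@(3, 17): e=[22,16,-2] → .
    (2,8)@(5, 17): e=[26,-4,14] → .
  covered (5 px):
    . . . .
    . . . .
    . . . .
    . . . .
    . . . .
    . . X .
    . X X .
    . X X .
    . . . .
    . . . .
    . . . .
T2:
  2·area = 1
  edge (0, 22)→(5, 16): d=(5,-6) inclusive
  edge (5, 16)→(1, 21): d=(-4,5) inclusive
  edge (1, 21)→(0, 22): d=(-1,1) inclusive
    (3,7)@(7, 15): e=[7,-6,0] → .  [on edge]
    (2,8)@(5, 17): e=[5,-4,0] → .  [on edge]
    (1,9)@(3, 19): e=[3,-2,0] → .  [on edge]
    (0,10)@(1, 21): e=[1,0,0] → X  [on edge]
    (1,10)@(3, 21): e=[13,-10,-2] → .
  covered (1 px):
    . . . .
    . . . .
    . . . .
    . . . .
    . . . .
    . . . .
    . . . .
    . . . .
    . . . .
    . . . .
    X . . .

Answer: 8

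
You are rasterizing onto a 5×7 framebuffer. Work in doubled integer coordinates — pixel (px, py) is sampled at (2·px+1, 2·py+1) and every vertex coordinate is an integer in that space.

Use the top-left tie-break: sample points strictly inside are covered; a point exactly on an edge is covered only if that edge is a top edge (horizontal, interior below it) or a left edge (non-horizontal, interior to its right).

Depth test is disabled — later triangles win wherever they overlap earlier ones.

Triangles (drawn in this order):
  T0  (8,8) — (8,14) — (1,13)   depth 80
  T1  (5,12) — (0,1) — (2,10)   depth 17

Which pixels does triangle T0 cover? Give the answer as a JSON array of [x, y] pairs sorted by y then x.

T0:
  2·area = 42
  edge (8, 8)→(8, 14): d=(0,6) right/bottom  bias=-1
  edge (8, 14)→(1, 13): d=(-7,-1) top-left  bias=+0
  edge (1, 13)→(8, 8): d=(7,-5) top-left  bias=+0
    (3,4)@(7, 9): e=[6,34,2] → #
    (4,4)@(9, 9): e=[-6,36,12] → ·
    (2,5)@(5, 11): e=[18,18,6] → #
    (4,5)@(9, 11): e=[-6,22,26] → ·
    (0,6)@(1, 13): e=[42,0,0] → #  [on edge]
    (1,6)@(3, 13): e=[30,2,10] → #
    (4,6)@(9, 13): e=[-6,8,40] → ·
  covered (7 px):
    · · · · ·
    · · · · ·
    · · · · ·
    · · · · ·
    · · · # ·
    · · # # ·
    # # # # ·
T1:
  2·area = 23  (B↔C swapped to make it positive)
  edge (5, 12)→(2, 10): d=(-3,-2) top-left  bias=+0
  edge (2, 10)→(0, 1): d=(-2,-9) top-left  bias=+0
  edge (0, 1)→(5, 12): d=(5,11) right/bottom  bias=-1
    (0,2)@(1, 5): e=[13,1,9] → #
    (1,2)@(3, 5): e=[17,19,-13] → ·
    (0,3)@(1, 7): e=[7,-3,19] → ·
    (1,4)@(3, 9): e=[5,11,7] → #
    (2,4)@(5, 9): e=[9,29,-15] → ·
    (1,5)@(3, 11): e=[-1,7,17] → ·
  covered (2 px):
    · · · · ·
    · · · · ·
    # · · · ·
    · · · · ·
    · # · · ·
    · · · · ·
    · · · · ·

Result: [[3,4],[2,5],[3,5],[0,6],[1,6],[2,6],[3,6]]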